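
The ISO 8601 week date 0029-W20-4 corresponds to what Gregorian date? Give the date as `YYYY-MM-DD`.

0029-05-17

ISO week 1 of 29 is the week containing the first Thursday of 29.
Week 20, day 4 (Thursday) lands on 0029-05-17.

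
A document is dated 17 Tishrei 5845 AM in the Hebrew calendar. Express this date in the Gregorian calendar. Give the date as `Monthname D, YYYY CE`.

Julian Day Number of the source date = 2482515.
Converting JDN 2482515 to the Gregorian calendar gives 16 October 2084 CE.

October 16, 2084 CE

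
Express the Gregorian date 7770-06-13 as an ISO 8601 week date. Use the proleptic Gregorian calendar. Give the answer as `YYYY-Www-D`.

7770-W24-3

The weekday is Wednesday (ISO weekday 3).
That Wednesday belongs to ISO week 24 of ISO year 7770.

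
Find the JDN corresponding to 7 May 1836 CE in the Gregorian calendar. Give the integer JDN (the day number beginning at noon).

2391772

JDN 2299161 is 15 October 1582 CE (Gregorian); the target day is +92611 days from there, so JDN = 2391772.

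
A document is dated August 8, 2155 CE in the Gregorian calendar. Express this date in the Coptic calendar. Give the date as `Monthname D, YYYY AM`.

Both dates share Julian Day Number 2508377; in the Coptic calendar that is 1 Mesori 1871 AM.

Mesori 1, 1871 AM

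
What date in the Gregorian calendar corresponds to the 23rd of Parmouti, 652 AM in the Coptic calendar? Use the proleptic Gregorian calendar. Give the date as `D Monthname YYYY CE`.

23 April 936 CE

Both dates share Julian Day Number 2063040; in the Gregorian calendar that is 23 April 936 CE.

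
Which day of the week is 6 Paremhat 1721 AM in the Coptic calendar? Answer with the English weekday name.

Tuesday

Equivalently 15 March 2005 Gregorian, JDN 2453445.
JDN 2453445 mod 7 = 1, and JDN 0 was a Monday, so this is a Tuesday.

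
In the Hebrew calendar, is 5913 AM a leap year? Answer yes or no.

no

Hebrew year 5913 is year 4 of its 19-year Metonic cycle; leap years are at positions 3, 6, 8, 11, 14, 17, 19, so it is a common year (12 months).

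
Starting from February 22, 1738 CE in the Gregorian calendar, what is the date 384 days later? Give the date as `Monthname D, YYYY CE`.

Counting 384 days forward from JDN 2355904 reaches JDN 2356288, which is March 13, 1739 CE.

March 13, 1739 CE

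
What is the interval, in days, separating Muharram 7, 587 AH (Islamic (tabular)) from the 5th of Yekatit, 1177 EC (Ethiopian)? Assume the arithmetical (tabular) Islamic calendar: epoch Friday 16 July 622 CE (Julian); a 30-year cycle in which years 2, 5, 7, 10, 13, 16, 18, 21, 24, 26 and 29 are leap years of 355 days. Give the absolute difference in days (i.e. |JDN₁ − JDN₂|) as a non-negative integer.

2196

First date → JDN 2156105; second date → JDN 2153909.
The interval is |2156105 − 2153909| = 2196 days.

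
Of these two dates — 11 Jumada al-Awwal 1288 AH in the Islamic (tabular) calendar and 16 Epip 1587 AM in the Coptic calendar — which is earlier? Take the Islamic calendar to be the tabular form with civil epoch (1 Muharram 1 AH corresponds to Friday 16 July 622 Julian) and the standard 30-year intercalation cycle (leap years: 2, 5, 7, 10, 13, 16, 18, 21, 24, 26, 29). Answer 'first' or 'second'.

second

The two dates have Julian Day Numbers 2404638 and 2404631 respectively.
Since 2404631 < 2404638, the second date comes first.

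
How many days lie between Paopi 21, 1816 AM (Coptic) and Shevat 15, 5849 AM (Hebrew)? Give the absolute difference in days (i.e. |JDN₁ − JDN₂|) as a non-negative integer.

JDN of the first date = 2488009.
JDN of the second date = 2484078.
|2484078 − 2488009| = 3931.

3931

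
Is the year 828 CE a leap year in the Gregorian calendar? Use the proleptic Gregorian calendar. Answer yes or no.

yes

828 is divisible by 4 and not by 100, so it is a leap year.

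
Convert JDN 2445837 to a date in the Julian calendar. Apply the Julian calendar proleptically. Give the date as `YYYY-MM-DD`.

The Gregorian equivalent of JDN 2445837 is 16 May 1984.
In the Julian calendar that day is 1984-05-03.

1984-05-03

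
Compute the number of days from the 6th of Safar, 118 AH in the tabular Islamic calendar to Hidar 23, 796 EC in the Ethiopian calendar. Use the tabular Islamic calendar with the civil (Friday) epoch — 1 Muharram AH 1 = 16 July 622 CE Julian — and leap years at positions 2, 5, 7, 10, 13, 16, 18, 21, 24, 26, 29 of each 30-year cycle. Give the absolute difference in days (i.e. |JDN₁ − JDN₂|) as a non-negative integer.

24741

JDN of the first date = 1989936.
JDN of the second date = 2014677.
|2014677 − 1989936| = 24741.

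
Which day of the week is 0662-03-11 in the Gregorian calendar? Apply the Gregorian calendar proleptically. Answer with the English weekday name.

Since JDN mod 7 = 1 (0 = Monday), the day is Tuesday.

Tuesday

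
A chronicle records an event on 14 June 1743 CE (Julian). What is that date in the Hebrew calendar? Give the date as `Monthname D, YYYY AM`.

Tammuz 3, 5503 AM

Both dates share Julian Day Number 2357853; in the Hebrew calendar that is 3 Tammuz 5503 AM.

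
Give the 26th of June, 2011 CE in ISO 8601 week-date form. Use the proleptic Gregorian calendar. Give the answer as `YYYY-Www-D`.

The weekday is Sunday (ISO weekday 7).
That Sunday belongs to ISO week 25 of ISO year 2011.

2011-W25-7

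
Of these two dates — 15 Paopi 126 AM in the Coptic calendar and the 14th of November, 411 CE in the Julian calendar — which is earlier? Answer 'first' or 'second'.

The two dates have Julian Day Numbers 1870730 and 1871493 respectively.
Since 1870730 < 1871493, the first date comes first.

first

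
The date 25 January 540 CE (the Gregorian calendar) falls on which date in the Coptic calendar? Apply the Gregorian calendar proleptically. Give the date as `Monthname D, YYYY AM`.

Tobi 27, 256 AM

Julian Day Number of the source date = 1918315.
Converting JDN 1918315 to the Coptic calendar gives 27 Tobi 256 AM.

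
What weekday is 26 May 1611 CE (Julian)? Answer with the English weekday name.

In the Gregorian calendar this is 5 June 1611 (JDN 2309621).
JDN 2309621 mod 7 = 6, and JDN 0 was a Monday, so this is a Sunday.

Sunday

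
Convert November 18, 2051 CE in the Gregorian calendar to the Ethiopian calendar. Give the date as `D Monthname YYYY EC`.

8 Hidar 2044 EC

Julian Day Number of the source date = 2470494.
Converting JDN 2470494 to the Ethiopian calendar gives 8 Hidar 2044 EC.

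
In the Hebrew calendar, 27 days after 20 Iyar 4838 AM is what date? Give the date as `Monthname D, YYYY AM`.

Sivan 18, 4838 AM

JDN of 20 Iyar 4838 AM = 2114922.
2114922 + 27 = 2114949.
JDN 2114949 in the Hebrew calendar is Sivan 18, 4838 AM.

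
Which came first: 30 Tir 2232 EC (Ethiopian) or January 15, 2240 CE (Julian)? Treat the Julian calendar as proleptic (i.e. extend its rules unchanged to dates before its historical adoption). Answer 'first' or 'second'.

Converting both to JDN: 2539243 vs 2539232; the smaller is the second.

second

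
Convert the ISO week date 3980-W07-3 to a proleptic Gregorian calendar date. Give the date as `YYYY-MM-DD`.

3980-02-13

ISO week 1 of 3980 is the week containing the first Thursday of 3980.
Week 7, day 3 (Wednesday) lands on 3980-02-13.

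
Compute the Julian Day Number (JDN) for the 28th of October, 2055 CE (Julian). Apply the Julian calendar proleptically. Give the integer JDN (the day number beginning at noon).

In the Gregorian calendar the same day is 10 November 2055.
JDN 2400001 is 17 November 1858 CE (Gregorian), MJD 0; the target day is +71946 days from there, so JDN = 2471947.

2471947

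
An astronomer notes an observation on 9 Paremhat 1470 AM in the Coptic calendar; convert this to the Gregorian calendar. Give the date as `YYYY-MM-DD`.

1754-03-16

Julian Day Number of the source date = 2361770.
Converting JDN 2361770 to the Gregorian calendar gives 16 March 1754 CE.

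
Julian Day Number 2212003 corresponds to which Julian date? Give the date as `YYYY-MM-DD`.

The proleptic Gregorian equivalent of JDN 2212003 is 27 February 1344.
In the Julian calendar that day is 1344-02-19.

1344-02-19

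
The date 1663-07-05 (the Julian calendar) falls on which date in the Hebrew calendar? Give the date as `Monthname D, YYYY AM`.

Both dates share Julian Day Number 2328654; in the Hebrew calendar that is 10 Tammuz 5423 AM.

Tammuz 10, 5423 AM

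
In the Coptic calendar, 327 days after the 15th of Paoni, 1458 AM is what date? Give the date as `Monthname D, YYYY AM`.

JDN of the 15th of Paoni, 1458 AM = 2357483.
2357483 + 327 = 2357810.
JDN 2357810 in the Coptic calendar is Pashons 7, 1459 AM.

Pashons 7, 1459 AM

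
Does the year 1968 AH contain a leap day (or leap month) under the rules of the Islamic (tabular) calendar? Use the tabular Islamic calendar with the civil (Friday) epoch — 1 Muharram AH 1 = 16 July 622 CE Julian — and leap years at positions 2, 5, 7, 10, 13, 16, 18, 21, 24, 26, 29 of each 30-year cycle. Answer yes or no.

yes

Year 1968 AH is year 18 of its 30-year cycle; leap positions are 2, 5, 7, 10, 13, 16, 18, 21, 24, 26, 29, so it is a leap year (355 days).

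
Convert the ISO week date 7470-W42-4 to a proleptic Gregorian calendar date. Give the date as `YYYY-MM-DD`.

ISO week 1 of 7470 is the week containing the first Thursday of 7470.
Week 42, day 4 (Thursday) lands on 7470-10-20.

7470-10-20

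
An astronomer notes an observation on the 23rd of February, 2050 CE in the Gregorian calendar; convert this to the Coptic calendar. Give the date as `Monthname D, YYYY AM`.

Meshir 16, 1766 AM

Both dates share Julian Day Number 2469861; in the Coptic calendar that is 16 Meshir 1766 AM.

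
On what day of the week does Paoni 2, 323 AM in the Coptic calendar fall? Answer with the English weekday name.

This is JDN 1942911 (30 May 607 Gregorian).
1942911 ≡ 5 (mod 7); counting from Monday = 0 gives Saturday.

Saturday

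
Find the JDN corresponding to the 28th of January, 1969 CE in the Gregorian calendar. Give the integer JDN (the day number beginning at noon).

2440250

JDN 2299161 is 15 October 1582 CE (Gregorian); the target day is +141089 days from there, so JDN = 2440250.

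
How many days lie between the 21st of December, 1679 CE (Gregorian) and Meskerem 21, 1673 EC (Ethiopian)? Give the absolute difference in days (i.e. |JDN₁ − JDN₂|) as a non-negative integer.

282

JDN of the first date = 2334657.
JDN of the second date = 2334939.
|2334939 − 2334657| = 282.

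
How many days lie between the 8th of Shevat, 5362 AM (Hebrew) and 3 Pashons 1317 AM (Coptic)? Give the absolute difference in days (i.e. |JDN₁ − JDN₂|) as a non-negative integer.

JDN of the first date = 2306208.
JDN of the second date = 2305941.
|2305941 − 2306208| = 267.

267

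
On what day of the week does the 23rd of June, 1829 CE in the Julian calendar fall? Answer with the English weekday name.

Sunday

Equivalently 5 July 1829 Gregorian, JDN 2389274.
JDN 2389274 mod 7 = 6, and JDN 0 was a Monday, so this is a Sunday.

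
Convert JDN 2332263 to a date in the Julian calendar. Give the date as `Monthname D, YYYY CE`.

May 22, 1673 CE

JDN 2332263 is 1 June 1673 in the Gregorian calendar.
In the Julian calendar that day is May 22, 1673 CE.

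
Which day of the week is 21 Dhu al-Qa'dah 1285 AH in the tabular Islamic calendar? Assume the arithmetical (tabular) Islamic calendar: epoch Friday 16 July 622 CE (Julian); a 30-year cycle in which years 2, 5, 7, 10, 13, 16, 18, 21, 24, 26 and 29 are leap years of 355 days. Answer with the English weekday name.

Friday

This is JDN 2403762 (5 March 1869 Gregorian).
JDN 2403762 mod 7 = 4, and JDN 0 was a Monday, so this is a Friday.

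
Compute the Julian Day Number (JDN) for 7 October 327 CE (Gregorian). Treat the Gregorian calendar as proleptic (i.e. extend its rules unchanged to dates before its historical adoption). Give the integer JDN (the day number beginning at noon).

1840773

JDN 2451545 is 1 January 2000 CE (Gregorian); the target day is −610772 days from there, so JDN = 1840773.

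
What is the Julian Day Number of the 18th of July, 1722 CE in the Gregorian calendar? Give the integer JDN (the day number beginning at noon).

2350206

JDN 2400001 is 17 November 1858 CE (Gregorian), MJD 0; the target day is −49795 days from there, so JDN = 2350206.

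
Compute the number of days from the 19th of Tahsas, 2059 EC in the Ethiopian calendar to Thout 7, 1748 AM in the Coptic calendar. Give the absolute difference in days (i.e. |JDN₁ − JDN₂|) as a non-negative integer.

12885

First date → JDN 2476013; second date → JDN 2463128.
The interval is |2476013 − 2463128| = 12885 days.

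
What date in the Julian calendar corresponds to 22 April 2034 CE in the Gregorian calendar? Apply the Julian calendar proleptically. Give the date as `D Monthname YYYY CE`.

The Julian–Gregorian offset here is 13 days (Julian trailing).
22 April 2034 Gregorian − 13 days → 9 April 2034 Julian.

9 April 2034 CE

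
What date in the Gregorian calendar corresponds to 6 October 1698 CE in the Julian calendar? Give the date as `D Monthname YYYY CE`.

16 October 1698 CE

At this point the Julian calendar is 10 days behind the Gregorian.
6 October 1698 Julian + 10 days → 16 October 1698 Gregorian.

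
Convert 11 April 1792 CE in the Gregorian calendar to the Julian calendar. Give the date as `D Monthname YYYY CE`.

31 March 1792 CE

The Julian–Gregorian offset here is 11 days (Julian trailing).
11 April 1792 Gregorian − 11 days → 31 March 1792 Julian.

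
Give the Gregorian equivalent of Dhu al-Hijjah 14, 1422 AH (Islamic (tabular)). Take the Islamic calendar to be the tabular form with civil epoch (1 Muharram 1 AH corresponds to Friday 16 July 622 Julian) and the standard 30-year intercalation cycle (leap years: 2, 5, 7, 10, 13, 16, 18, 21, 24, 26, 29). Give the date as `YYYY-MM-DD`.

Julian Day Number of the source date = 2452333.
Converting JDN 2452333 to the Gregorian calendar gives 27 February 2002 CE.

2002-02-27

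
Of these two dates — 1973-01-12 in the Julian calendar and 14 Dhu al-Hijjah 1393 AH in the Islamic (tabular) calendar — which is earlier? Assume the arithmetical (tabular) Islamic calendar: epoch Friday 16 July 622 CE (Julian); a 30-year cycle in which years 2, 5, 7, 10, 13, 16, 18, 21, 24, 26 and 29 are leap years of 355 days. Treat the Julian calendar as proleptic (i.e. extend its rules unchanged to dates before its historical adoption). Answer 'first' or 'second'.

First date → JDN 2441708; second date → JDN 2442056.
JDN 2441708 < JDN 2442056, so the first date is earlier.

first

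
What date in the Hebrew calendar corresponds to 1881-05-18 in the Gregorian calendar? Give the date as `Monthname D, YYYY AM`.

Both dates share Julian Day Number 2408219; in the Hebrew calendar that is 19 Iyar 5641 AM.

Iyar 19, 5641 AM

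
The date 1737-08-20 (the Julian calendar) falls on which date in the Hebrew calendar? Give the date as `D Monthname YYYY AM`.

4 Elul 5497 AM

The source date corresponds to 31 August 1737 in the Gregorian calendar (JDN 2355729).
That day falls on 4 Elul 5497 AM in the Hebrew calendar.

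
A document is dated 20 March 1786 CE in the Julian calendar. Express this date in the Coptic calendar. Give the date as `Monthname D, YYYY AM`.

Both dates share Julian Day Number 2373473; in the Coptic calendar that is 24 Paremhat 1502 AM.

Paremhat 24, 1502 AM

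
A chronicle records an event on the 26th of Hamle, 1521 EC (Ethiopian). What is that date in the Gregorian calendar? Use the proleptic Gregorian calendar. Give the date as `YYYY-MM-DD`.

1529-07-30

Julian Day Number of the source date = 2279726.
Converting JDN 2279726 to the Gregorian calendar gives 30 July 1529 CE.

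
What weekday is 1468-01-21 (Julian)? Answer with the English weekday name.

In the proleptic Gregorian calendar this is 30 January 1468 (JDN 2257265).
JDN 2257265 mod 7 = 3, and JDN 0 was a Monday, so this is a Thursday.

Thursday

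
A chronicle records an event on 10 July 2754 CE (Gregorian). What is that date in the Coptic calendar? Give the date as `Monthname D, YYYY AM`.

Both dates share Julian Day Number 2727128; in the Coptic calendar that is 27 Paoni 2470 AM.

Paoni 27, 2470 AM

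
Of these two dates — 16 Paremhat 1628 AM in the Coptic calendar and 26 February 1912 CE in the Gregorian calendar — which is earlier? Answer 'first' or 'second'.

second

First date → JDN 2419487; second date → JDN 2419459.
JDN 2419459 < JDN 2419487, so the second date is earlier.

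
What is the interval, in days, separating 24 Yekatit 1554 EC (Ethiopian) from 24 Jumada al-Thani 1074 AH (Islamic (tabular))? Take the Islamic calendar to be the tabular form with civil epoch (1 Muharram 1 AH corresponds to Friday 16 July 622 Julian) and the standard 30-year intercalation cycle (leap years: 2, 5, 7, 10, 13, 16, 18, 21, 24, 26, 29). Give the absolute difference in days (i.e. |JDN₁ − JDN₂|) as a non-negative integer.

37219

JDN of the first date = 2291627.
JDN of the second date = 2328846.
|2328846 − 2291627| = 37219.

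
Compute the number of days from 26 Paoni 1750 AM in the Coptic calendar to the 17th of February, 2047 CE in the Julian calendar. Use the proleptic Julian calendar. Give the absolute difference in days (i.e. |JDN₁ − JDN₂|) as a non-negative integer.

JDN of the first date = 2464147.
JDN of the second date = 2468772.
|2468772 − 2464147| = 4625.

4625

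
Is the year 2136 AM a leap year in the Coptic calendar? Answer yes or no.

2136 mod 4 = 0; in the Coptic calendar a year is leap when year mod 4 = 3, so it is a common year.

no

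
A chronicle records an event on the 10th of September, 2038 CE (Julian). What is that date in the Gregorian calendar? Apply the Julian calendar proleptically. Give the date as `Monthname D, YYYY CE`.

The Julian–Gregorian offset here is 13 days (Julian trailing).
10 September 2038 Julian + 13 days → 23 September 2038 Gregorian.

September 23, 2038 CE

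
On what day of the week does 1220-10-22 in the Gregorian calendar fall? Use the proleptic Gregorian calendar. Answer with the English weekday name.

JDN 2166951 mod 7 = 3, and JDN 0 was a Monday, so this is a Thursday.

Thursday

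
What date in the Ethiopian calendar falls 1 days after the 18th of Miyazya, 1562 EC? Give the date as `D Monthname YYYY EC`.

19 Miyazya 1562 EC

The starting date is JDN 2294603; 2294603 + 1 = 2294604.
JDN 2294604 corresponds to 19 Miyazya 1562 EC.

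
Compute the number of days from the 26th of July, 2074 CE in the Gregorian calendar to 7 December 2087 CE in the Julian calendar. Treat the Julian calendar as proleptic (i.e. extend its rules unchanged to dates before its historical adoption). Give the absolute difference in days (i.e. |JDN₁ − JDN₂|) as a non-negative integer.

First date → JDN 2478780; second date → JDN 2483675.
The interval is |2478780 − 2483675| = 4895 days.

4895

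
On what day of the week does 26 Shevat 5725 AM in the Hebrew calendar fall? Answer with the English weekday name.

Equivalently 29 January 1965 Gregorian, JDN 2438790.
2438790 ≡ 4 (mod 7); counting from Monday = 0 gives Friday.

Friday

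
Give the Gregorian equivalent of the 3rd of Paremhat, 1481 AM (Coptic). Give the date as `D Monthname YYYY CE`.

10 March 1765 CE

Julian Day Number of the source date = 2365782.
Converting JDN 2365782 to the Gregorian calendar gives 10 March 1765 CE.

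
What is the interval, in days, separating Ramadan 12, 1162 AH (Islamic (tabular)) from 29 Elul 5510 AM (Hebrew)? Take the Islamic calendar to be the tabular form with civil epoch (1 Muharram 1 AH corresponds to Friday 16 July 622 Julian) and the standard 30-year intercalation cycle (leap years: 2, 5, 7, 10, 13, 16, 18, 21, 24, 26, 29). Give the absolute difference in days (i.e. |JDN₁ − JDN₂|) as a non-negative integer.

JDN of the first date = 2360107.
JDN of the second date = 2360507.
|2360507 − 2360107| = 400.

400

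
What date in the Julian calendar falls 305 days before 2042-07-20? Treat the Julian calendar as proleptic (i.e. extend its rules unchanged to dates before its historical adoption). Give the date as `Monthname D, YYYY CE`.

JDN of 2042-07-20 = 2467099.
2467099 − 305 = 2466794.
JDN 2466794 in the Julian calendar is September 18, 2041 CE.

September 18, 2041 CE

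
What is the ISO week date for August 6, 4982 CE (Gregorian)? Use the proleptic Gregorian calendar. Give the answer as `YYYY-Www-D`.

The weekday is Tuesday (ISO weekday 2).
That Tuesday belongs to ISO week 32 of ISO year 4982.

4982-W32-2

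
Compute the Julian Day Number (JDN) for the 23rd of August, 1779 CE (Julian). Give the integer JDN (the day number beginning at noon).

2371072

Equivalently 3 September 1779 (Gregorian).
JDN 2451545 is 1 January 2000 CE (Gregorian); the target day is −80473 days from there, so JDN = 2371072.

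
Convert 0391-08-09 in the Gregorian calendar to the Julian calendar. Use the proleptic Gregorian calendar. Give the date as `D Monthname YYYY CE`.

8 August 391 CE

At this point the Julian calendar is 1 day behind the Gregorian.
9 August 391 Gregorian − 1 day → 8 August 391 Julian.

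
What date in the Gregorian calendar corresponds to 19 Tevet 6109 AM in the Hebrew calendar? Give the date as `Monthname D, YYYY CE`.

January 11, 2349 CE

Julian Day Number of the source date = 2579025.
Converting JDN 2579025 to the Gregorian calendar gives 11 January 2349 CE.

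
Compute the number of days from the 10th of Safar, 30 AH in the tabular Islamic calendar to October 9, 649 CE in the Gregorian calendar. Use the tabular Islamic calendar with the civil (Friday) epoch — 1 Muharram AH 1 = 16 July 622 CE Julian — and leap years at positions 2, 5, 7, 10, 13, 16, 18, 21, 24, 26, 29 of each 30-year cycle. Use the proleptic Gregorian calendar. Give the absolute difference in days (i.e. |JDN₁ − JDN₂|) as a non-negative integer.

372

JDN of the first date = 1958756.
JDN of the second date = 1958384.
|1958384 − 1958756| = 372.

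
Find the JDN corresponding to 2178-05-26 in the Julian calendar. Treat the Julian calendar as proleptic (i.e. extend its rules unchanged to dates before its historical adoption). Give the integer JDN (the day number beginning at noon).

2516718

In the Gregorian calendar the same day is 9 June 2178.
JDN 2451545 is 1 January 2000 CE (Gregorian); the target day is +65173 days from there, so JDN = 2516718.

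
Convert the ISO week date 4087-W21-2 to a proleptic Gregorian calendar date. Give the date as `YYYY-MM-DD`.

4087-05-20

ISO week 1 of 4087 is the week containing the first Thursday of 4087.
Week 21, day 2 (Tuesday) lands on 4087-05-20.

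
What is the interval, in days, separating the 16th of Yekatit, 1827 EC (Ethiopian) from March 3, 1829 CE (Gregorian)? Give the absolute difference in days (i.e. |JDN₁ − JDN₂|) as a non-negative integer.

First date → JDN 2391332; second date → JDN 2389150.
The interval is |2391332 − 2389150| = 2182 days.

2182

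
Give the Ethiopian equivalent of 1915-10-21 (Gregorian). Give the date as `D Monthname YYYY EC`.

Both dates share Julian Day Number 2420792; in the Ethiopian calendar that is 10 Tikimt 1908 EC.

10 Tikimt 1908 EC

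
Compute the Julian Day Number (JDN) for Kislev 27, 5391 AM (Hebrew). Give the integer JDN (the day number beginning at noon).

Equivalently 2 December 1630 (Gregorian).
JDN 2299161 is 15 October 1582 CE (Gregorian); the target day is +17580 days from there, so JDN = 2316741.

2316741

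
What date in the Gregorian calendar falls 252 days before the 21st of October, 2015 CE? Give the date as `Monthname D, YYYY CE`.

The starting date is JDN 2457317; 2457317 − 252 = 2457065.
JDN 2457065 corresponds to February 11, 2015 CE.

February 11, 2015 CE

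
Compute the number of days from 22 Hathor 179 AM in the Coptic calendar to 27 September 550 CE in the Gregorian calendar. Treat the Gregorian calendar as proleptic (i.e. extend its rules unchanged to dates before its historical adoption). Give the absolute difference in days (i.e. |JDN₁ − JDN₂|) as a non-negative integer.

First date → JDN 1890125; second date → JDN 1922213.
The interval is |1890125 − 1922213| = 32088 days.

32088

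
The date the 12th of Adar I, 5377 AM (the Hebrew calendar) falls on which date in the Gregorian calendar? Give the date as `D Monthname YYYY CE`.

17 February 1617 CE

Both dates share Julian Day Number 2311705; in the Gregorian calendar that is 17 February 1617 CE.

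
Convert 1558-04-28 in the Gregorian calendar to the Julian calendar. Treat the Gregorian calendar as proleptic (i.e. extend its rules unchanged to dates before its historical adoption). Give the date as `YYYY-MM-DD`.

At this point the Julian calendar is 10 days behind the Gregorian.
28 April 1558 Gregorian − 10 days → 18 April 1558 Julian.

1558-04-18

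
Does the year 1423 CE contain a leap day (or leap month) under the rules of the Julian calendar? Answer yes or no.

1423 mod 4 = 3, so it is a common year in the Julian calendar.

no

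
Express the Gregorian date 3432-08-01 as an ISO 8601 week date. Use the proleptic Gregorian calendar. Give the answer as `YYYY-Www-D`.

The weekday is Wednesday (ISO weekday 3).
That Wednesday belongs to ISO week 31 of ISO year 3432.

3432-W31-3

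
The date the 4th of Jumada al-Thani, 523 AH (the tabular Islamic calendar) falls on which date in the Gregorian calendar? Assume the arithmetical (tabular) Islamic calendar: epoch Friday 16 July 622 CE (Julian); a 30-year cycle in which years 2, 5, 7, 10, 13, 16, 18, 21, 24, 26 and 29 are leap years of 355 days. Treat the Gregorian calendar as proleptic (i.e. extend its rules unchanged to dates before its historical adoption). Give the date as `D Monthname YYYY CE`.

1 June 1129 CE

Both dates share Julian Day Number 2133570; in the Gregorian calendar that is 1 June 1129 CE.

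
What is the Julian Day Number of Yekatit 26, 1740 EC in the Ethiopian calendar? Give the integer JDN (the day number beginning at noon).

2359566

Equivalently 3 March 1748 (Gregorian).
JDN 2299161 is 15 October 1582 CE (Gregorian); the target day is +60405 days from there, so JDN = 2359566.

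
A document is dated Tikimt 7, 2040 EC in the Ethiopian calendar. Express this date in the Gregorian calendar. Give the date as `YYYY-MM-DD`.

Julian Day Number of the source date = 2469002.
Converting JDN 2469002 to the Gregorian calendar gives 18 October 2047 CE.

2047-10-18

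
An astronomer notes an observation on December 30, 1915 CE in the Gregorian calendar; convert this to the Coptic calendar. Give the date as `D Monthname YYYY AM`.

20 Koiak 1632 AM

Julian Day Number of the source date = 2420862.
Converting JDN 2420862 to the Coptic calendar gives 20 Koiak 1632 AM.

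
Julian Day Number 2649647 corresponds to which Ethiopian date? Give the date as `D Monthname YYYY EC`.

The Gregorian equivalent of JDN 2649647 is 21 May 2542.
In the Ethiopian calendar that day is 9 Ginbot 2534 EC.

9 Ginbot 2534 EC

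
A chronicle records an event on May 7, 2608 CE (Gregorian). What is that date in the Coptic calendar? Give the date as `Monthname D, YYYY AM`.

Parmouti 24, 2324 AM

Both dates share Julian Day Number 2673739; in the Coptic calendar that is 24 Parmouti 2324 AM.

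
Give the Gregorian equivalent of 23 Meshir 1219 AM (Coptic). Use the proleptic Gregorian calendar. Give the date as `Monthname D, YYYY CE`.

February 27, 1503 CE

Both dates share Julian Day Number 2270076; in the Gregorian calendar that is 27 February 1503 CE.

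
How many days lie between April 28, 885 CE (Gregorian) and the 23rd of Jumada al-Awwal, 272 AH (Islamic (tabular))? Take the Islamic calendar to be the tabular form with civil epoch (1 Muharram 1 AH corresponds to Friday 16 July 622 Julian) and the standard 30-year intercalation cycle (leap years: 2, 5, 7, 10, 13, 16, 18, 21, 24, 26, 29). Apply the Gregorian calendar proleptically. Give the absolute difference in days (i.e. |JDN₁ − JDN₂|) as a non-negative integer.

First date → JDN 2044418; second date → JDN 2044613.
The interval is |2044418 − 2044613| = 195 days.

195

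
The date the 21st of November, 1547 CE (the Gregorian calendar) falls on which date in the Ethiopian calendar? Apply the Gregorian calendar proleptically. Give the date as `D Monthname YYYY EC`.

14 Hidar 1540 EC

Both dates share Julian Day Number 2286414; in the Ethiopian calendar that is 14 Hidar 1540 EC.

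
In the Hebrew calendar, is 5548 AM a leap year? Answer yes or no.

Hebrew year 5548 is year 19 of its 19-year Metonic cycle; leap years are at positions 3, 6, 8, 11, 14, 17, 19, so it is a leap year (13 months).

yes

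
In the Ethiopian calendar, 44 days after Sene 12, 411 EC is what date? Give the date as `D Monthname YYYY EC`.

JDN of Sene 12, 411 EC = 1874254.
1874254 + 44 = 1874298.
JDN 1874298 in the Ethiopian calendar is 26 Hamle 411 EC.

26 Hamle 411 EC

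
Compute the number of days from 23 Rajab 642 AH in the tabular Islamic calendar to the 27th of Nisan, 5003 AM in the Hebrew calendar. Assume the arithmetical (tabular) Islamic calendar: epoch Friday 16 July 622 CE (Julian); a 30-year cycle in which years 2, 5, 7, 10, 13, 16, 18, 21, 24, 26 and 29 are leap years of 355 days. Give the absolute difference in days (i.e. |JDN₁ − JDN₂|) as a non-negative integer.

First date → JDN 2175788; second date → JDN 2175172.
The interval is |2175788 − 2175172| = 616 days.

616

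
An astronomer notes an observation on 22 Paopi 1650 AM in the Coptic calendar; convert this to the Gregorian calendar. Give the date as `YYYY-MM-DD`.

1933-11-01

Julian Day Number of the source date = 2427378.
Converting JDN 2427378 to the Gregorian calendar gives 1 November 1933 CE.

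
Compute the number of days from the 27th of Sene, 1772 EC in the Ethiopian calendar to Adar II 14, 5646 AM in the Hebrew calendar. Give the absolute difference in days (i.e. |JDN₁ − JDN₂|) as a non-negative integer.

JDN of the first date = 2371375.
JDN of the second date = 2409987.
|2409987 − 2371375| = 38612.

38612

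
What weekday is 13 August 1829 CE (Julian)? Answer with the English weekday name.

Tuesday

Equivalently 25 August 1829 Gregorian, JDN 2389325.
Since JDN mod 7 = 1 (0 = Monday), the day is Tuesday.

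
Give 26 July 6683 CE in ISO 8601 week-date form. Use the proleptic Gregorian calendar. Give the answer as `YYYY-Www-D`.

6683-W30-4

The weekday is Thursday (ISO weekday 4).
That Thursday belongs to ISO week 30 of ISO year 6683.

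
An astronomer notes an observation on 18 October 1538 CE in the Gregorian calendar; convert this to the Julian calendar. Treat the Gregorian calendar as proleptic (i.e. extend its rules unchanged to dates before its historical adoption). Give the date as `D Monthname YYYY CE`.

8 October 1538 CE

For dates in this range the Gregorian date is 10 days ahead of the Julian.
18 October 1538 Gregorian − 10 days → 8 October 1538 Julian.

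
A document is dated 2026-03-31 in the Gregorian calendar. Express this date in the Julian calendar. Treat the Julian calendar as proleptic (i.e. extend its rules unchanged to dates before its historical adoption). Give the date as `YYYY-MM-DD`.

For dates in this range the Gregorian date is 13 days ahead of the Julian.
31 March 2026 Gregorian − 13 days → 18 March 2026 Julian.

2026-03-18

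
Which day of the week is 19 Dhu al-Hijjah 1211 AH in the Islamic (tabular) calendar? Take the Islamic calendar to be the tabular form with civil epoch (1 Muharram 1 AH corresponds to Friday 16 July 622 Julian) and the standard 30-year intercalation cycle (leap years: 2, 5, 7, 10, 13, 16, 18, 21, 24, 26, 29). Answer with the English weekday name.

Equivalently 15 June 1797 Gregorian, JDN 2377567.
2377567 ≡ 3 (mod 7); counting from Monday = 0 gives Thursday.

Thursday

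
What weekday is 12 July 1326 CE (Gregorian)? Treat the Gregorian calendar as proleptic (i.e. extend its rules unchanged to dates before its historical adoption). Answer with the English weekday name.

JDN 2205564 mod 7 = 4, and JDN 0 was a Monday, so this is a Friday.

Friday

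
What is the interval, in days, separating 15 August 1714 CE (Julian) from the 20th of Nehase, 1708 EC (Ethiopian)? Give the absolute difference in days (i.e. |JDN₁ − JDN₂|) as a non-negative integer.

JDN of the first date = 2347323.
JDN of the second date = 2348052.
|2348052 − 2347323| = 729.

729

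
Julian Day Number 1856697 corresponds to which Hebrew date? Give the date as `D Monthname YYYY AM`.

11 Iyar 4131 AM

The proleptic Gregorian equivalent of JDN 1856697 is 13 May 371.
In the Hebrew calendar that day is 11 Iyar 4131 AM.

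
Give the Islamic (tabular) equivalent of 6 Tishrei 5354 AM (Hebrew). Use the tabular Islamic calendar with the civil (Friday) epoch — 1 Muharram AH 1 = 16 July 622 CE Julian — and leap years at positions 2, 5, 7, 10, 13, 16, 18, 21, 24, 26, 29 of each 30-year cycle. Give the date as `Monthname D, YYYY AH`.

Muharram 6, 1002 AH

Julian Day Number of the source date = 2303166.
Converting JDN 2303166 to the tabular Islamic calendar gives 6 Muharram 1002 AH.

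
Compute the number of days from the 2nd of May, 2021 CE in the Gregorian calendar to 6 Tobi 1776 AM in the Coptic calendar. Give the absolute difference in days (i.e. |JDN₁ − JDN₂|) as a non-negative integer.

14137

JDN of the first date = 2459337.
JDN of the second date = 2473474.
|2473474 − 2459337| = 14137.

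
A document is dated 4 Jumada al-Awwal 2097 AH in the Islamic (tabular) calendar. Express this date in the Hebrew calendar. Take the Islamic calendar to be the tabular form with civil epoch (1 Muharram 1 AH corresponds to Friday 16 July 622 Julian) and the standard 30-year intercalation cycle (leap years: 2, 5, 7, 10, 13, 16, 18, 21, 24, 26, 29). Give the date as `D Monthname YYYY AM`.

5 Tammuz 6416 AM

Both dates share Julian Day Number 2691314; in the Hebrew calendar that is 5 Tammuz 6416 AM.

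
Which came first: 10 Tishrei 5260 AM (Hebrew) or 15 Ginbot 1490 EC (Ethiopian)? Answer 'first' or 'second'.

second

Converting both to JDN: 2268824 vs 2268332; the smaller is the second.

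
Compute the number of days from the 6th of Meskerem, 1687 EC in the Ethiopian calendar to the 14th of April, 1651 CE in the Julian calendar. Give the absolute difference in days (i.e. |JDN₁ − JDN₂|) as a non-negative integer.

JDN of the first date = 2340037.
JDN of the second date = 2324189.
|2324189 − 2340037| = 15848.

15848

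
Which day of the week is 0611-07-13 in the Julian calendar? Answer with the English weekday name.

Tuesday

This is JDN 1944419 (16 July 611 Gregorian).
1944419 ≡ 1 (mod 7); counting from Monday = 0 gives Tuesday.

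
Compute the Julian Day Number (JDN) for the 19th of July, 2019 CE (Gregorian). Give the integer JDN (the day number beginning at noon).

JDN 2451545 is 1 January 2000 CE (Gregorian); the target day is +7139 days from there, so JDN = 2458684.

2458684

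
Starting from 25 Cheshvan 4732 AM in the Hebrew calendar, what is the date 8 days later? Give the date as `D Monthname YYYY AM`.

3 Kislev 4732 AM

Counting 8 days forward from JDN 2076035 reaches JDN 2076043, which is 3 Kislev 4732 AM.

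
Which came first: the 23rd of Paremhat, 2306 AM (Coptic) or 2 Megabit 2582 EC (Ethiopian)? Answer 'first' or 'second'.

Converting both to JDN: 2667133 vs 2667112; the smaller is the second.

second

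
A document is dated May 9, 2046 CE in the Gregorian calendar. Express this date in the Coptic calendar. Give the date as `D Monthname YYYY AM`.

1 Pashons 1762 AM

Julian Day Number of the source date = 2468475.
Converting JDN 2468475 to the Coptic calendar gives 1 Pashons 1762 AM.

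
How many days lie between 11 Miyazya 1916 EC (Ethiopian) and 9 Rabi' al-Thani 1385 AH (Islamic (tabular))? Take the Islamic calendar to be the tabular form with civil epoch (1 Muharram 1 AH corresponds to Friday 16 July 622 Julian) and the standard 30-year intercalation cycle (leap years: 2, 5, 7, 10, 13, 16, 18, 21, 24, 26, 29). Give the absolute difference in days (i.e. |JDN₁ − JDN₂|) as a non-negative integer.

15085

JDN of the first date = 2423895.
JDN of the second date = 2438980.
|2438980 − 2423895| = 15085.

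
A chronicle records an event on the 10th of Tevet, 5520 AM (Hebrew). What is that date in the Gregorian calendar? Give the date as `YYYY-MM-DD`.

1759-12-30

Julian Day Number of the source date = 2363885.
Converting JDN 2363885 to the Gregorian calendar gives 30 December 1759 CE.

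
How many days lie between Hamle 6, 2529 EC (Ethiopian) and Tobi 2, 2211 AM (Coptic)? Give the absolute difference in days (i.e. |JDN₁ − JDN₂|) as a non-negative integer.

15525

JDN of the first date = 2647878.
JDN of the second date = 2632353.
|2632353 − 2647878| = 15525.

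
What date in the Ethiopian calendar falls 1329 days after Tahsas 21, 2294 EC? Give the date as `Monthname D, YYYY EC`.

JDN of Tahsas 21, 2294 EC = 2561849.
2561849 + 1329 = 2563178.
JDN 2563178 in the Ethiopian calendar is Nehase 14, 2297 EC.

Nehase 14, 2297 EC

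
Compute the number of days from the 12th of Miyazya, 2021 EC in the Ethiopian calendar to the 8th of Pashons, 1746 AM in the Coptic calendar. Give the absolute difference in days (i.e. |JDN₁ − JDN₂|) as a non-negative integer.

391

First date → JDN 2462247; second date → JDN 2462638.
The interval is |2462247 − 2462638| = 391 days.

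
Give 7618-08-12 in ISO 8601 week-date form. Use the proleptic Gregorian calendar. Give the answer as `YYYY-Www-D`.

The weekday is Sunday (ISO weekday 7).
That Sunday belongs to ISO week 32 of ISO year 7618.

7618-W32-7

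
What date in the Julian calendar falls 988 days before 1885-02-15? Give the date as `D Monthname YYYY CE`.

3 June 1882 CE

Counting 988 days back from JDN 2409600 reaches JDN 2408612, which is 3 June 1882 CE.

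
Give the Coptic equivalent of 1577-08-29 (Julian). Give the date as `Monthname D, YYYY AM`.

Thout 1, 1294 AM

Julian Day Number of the source date = 2297298.
Converting JDN 2297298 to the Coptic calendar gives 1 Thout 1294 AM.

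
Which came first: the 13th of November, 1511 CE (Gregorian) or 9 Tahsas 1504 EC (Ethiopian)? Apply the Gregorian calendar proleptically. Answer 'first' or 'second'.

first

First date → JDN 2273257; second date → JDN 2273290.
JDN 2273257 < JDN 2273290, so the first date is earlier.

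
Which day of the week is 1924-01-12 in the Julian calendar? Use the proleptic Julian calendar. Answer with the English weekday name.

Equivalently 25 January 1924 Gregorian, JDN 2423810.
JDN 2423810 mod 7 = 4, and JDN 0 was a Monday, so this is a Friday.

Friday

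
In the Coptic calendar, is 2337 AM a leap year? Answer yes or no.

no

2337 mod 4 = 1; in the Coptic calendar a year is leap when year mod 4 = 3, so it is a common year.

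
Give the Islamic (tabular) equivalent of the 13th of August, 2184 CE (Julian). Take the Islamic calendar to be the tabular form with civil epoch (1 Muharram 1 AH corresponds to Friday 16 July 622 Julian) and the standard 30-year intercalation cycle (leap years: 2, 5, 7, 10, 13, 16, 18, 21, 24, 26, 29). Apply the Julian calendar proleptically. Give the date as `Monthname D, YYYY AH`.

Muharram 20, 1611 AH

Julian Day Number of the source date = 2518989.
Converting JDN 2518989 to the tabular Islamic calendar gives 20 Muharram 1611 AH.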